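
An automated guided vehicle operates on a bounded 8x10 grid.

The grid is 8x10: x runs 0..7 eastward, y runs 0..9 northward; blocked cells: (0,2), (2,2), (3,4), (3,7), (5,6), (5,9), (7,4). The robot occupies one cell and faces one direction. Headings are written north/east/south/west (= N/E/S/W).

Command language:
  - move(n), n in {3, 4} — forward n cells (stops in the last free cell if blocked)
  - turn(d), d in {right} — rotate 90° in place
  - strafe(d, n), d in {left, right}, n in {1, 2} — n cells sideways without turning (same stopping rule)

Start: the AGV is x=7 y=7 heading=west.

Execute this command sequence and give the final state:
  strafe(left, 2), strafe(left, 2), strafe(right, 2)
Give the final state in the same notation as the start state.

x=7 y=7 heading=west

begin: x=7 y=7 heading=west
[1] after strafe(left, 2): x=7 y=5 heading=west
[2] after strafe(left, 2): x=7 y=5 heading=west
[3] after strafe(right, 2): x=7 y=7 heading=west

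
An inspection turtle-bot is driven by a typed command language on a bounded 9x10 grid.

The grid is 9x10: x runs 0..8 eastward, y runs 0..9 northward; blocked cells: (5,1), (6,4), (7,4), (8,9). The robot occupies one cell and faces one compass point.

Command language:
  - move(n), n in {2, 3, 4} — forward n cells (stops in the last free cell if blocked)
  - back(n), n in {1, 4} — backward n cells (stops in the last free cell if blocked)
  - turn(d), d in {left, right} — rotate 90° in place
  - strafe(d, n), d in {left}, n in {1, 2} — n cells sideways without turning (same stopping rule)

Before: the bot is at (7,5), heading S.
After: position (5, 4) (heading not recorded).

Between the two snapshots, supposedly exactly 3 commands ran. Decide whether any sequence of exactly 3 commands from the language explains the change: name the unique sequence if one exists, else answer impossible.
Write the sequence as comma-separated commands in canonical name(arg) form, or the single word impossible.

turn(right), move(2), strafe(left, 1)

key: running strafe(left, 1) before turn(right) would end elsewhere — order is forced
begin: at (7,5), heading S
t=1 turn(right) ⇒ at (7,5), heading W
t=2 move(2) ⇒ at (5,5), heading W
t=3 strafe(left, 1) ⇒ at (5,4), heading W
all 729 alternatives checked — unique.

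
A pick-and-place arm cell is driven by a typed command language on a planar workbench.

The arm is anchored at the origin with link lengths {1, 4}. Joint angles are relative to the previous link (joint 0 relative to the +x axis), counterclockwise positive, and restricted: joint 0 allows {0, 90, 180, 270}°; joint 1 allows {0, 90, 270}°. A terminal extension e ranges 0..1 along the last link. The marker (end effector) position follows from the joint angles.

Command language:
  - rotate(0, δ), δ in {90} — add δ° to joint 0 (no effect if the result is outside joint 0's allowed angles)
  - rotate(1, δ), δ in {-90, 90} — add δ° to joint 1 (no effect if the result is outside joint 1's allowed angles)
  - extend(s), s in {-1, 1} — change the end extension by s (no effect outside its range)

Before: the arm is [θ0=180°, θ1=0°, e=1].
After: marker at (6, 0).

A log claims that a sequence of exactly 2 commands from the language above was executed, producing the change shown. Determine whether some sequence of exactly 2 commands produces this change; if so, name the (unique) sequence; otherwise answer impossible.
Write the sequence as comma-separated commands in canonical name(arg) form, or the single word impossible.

rotate(0, 90), rotate(0, 90)

t0: [θ0=180°, θ1=0°, e=1]
1. rotate(0, 90) → [θ0=270°, θ1=0°, e=1]
2. rotate(0, 90) → [θ0=0°, θ1=0°, e=1]
uniquely the one of 25 2-step routes that fits.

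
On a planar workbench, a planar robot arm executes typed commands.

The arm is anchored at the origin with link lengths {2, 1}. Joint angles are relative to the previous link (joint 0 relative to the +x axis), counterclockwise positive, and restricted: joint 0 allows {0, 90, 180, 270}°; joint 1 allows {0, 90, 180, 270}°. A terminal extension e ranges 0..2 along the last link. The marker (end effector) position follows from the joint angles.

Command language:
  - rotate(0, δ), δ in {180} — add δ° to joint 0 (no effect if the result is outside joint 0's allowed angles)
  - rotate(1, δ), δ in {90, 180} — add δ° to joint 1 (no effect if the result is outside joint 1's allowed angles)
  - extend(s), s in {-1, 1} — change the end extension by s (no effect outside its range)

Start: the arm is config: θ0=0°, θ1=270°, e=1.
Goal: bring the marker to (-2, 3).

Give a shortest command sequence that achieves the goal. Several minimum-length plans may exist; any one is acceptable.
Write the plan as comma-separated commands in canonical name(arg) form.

initial: config: θ0=0°, θ1=270°, e=1
[1] after rotate(0, 180): config: θ0=180°, θ1=270°, e=1
[2] after extend(1): config: θ0=180°, θ1=270°, e=2
minimal: 2 command(s), checked below 2.

rotate(0, 180), extend(1)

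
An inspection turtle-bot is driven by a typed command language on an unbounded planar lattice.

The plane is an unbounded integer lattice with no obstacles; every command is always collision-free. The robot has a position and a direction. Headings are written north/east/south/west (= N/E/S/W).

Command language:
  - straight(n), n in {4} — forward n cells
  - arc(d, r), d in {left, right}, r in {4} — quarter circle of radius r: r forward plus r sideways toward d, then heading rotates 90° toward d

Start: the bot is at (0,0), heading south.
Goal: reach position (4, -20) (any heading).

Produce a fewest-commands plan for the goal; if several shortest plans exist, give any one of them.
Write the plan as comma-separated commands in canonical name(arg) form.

arc(right, 4), arc(left, 4), arc(left, 4), arc(right, 4), arc(left, 4)

t0: at (0,0), heading south
step 1 (arc(right, 4)): at (-4,-4), heading west
step 2 (arc(left, 4)): at (-8,-8), heading south
step 3 (arc(left, 4)): at (-4,-12), heading east
step 4 (arc(right, 4)): at (0,-16), heading south
step 5 (arc(left, 4)): at (4,-20), heading east
nothing shorter than 5 reaches the goal.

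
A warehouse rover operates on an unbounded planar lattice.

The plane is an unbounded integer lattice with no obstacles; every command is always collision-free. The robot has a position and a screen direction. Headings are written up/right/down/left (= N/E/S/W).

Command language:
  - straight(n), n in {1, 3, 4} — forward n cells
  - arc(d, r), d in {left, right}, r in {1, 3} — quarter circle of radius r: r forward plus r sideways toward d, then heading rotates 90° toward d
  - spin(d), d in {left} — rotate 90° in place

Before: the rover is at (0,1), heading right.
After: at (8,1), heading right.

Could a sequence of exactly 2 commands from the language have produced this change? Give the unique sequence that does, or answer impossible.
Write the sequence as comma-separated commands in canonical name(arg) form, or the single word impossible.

key: still facing E at the end — nothing in the sequence rotates
initial: at (0,1), heading right
t=1 straight(4) ⇒ at (4,1), heading right
t=2 straight(4) ⇒ at (8,1), heading right
no other 2-command option fits: unique.

straight(4), straight(4)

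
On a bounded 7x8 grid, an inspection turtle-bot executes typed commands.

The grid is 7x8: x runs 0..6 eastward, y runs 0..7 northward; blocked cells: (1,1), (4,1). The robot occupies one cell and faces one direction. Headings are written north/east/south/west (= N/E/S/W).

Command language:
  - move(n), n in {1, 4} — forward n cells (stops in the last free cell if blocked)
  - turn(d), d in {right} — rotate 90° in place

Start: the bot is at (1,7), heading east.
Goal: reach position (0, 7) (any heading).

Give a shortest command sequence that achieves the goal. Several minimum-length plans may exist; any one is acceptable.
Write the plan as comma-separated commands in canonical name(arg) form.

begin: at (1,7), heading east
t=1 turn(right) ⇒ at (1,7), heading south
t=2 turn(right) ⇒ at (1,7), heading west
t=3 move(1) ⇒ at (0,7), heading west
nothing shorter than 3 reaches the goal.

turn(right), turn(right), move(1)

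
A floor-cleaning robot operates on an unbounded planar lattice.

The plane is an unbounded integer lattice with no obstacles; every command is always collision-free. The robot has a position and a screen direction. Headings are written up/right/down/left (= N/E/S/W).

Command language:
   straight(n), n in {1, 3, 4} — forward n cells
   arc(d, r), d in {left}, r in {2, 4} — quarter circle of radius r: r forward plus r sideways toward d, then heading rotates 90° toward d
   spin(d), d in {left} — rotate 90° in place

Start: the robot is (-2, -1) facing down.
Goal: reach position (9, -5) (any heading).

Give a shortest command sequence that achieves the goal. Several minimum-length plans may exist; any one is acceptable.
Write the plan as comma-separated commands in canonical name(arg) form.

arc(left, 4), straight(3), straight(4)

start: (-2, -1) facing down
t=1 arc(left, 4) ⇒ (2, -5) facing right
t=2 straight(3) ⇒ (5, -5) facing right
t=3 straight(4) ⇒ (9, -5) facing right
shorter routes all fall short; 3 is best.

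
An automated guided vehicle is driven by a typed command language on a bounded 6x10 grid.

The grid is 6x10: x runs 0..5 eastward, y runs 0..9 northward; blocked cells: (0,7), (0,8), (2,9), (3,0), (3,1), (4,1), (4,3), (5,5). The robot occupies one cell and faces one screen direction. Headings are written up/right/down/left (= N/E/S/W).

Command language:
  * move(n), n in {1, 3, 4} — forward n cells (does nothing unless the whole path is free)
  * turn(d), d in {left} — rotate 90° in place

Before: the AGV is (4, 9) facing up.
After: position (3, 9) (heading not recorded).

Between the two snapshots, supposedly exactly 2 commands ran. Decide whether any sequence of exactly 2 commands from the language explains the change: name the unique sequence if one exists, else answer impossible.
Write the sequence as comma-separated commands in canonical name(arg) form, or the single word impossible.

turn(left), move(1)

key: running move(1) before turn(left) would end elsewhere — order is forced
start: (4, 9) facing up
[1] after turn(left): (4, 9) facing left
[2] after move(1): (3, 9) facing left
all 16 alternatives checked — unique.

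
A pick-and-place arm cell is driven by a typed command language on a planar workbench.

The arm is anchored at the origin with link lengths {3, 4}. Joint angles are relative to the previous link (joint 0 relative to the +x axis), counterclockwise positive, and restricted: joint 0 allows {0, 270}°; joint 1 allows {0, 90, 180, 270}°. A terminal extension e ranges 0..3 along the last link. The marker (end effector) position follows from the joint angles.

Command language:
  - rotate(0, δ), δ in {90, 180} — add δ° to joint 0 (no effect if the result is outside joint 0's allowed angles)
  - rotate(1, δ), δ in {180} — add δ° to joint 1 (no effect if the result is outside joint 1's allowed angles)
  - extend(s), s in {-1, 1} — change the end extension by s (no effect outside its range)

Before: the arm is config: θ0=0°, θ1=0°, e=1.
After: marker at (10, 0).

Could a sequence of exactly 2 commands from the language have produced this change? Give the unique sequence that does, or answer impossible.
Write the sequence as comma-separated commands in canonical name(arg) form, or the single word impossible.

extend(1), extend(1)

initial: config: θ0=0°, θ1=0°, e=1
1. extend(1) → config: θ0=0°, θ1=0°, e=2
2. extend(1) → config: θ0=0°, θ1=0°, e=3
uniquely the one of 25 2-step routes that fits.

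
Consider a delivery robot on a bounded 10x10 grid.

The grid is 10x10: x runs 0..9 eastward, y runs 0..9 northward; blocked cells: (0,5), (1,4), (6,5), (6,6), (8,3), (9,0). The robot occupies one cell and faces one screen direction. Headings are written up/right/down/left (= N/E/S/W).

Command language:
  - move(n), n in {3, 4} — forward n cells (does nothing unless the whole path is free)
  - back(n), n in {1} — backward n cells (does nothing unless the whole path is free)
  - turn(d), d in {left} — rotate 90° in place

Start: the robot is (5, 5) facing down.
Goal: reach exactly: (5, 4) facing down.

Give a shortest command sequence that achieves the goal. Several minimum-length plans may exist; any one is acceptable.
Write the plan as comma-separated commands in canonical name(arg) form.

move(3), back(1), back(1)

start: (5, 5) facing down
step 1 (move(3)): (5, 2) facing down
step 2 (back(1)): (5, 3) facing down
step 3 (back(1)): (5, 4) facing down
no 2-step plan works, so 3 is optimal.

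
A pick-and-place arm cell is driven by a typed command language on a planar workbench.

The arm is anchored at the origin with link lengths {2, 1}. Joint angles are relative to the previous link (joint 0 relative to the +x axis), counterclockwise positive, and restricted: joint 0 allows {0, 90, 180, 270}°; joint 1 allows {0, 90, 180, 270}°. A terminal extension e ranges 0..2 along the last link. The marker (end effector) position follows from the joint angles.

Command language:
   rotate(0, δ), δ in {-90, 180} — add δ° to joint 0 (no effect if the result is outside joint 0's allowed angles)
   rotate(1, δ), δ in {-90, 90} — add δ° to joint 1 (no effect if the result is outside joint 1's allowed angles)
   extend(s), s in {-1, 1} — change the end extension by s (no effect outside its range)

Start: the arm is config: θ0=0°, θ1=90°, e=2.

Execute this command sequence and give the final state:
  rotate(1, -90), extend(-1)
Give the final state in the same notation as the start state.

from: config: θ0=0°, θ1=90°, e=2
1. rotate(1, -90) → config: θ0=0°, θ1=0°, e=2
2. extend(-1) → config: θ0=0°, θ1=0°, e=1

config: θ0=0°, θ1=0°, e=1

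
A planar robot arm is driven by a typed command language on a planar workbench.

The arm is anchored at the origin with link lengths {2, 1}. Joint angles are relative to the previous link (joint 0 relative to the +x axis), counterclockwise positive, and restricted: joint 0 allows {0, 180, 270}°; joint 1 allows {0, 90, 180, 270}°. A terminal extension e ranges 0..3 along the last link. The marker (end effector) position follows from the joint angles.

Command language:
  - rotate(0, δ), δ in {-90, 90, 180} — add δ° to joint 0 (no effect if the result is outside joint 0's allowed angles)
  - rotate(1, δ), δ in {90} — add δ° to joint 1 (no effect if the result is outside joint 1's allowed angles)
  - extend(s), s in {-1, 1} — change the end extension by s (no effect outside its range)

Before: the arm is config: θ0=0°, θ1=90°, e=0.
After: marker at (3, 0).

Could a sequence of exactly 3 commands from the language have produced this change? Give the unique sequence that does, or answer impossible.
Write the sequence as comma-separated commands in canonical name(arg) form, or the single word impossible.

begin: config: θ0=0°, θ1=90°, e=0
[1] after rotate(1, 90): config: θ0=0°, θ1=180°, e=0
[2] after rotate(1, 90): config: θ0=0°, θ1=270°, e=0
[3] after rotate(1, 90): config: θ0=0°, θ1=0°, e=0
all 216 alternatives checked — unique.

rotate(1, 90), rotate(1, 90), rotate(1, 90)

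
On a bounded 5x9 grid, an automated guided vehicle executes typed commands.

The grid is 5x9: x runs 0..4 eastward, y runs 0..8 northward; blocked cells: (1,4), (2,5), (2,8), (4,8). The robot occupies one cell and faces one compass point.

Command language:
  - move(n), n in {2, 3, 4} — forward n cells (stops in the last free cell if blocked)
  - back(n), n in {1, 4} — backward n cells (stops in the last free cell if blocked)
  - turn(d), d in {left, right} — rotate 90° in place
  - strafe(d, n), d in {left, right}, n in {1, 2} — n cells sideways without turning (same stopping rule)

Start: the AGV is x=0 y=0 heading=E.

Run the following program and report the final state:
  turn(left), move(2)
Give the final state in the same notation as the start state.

start: x=0 y=0 heading=E
1. turn(left) → x=0 y=0 heading=N
2. move(2) → x=0 y=2 heading=N

x=0 y=2 heading=N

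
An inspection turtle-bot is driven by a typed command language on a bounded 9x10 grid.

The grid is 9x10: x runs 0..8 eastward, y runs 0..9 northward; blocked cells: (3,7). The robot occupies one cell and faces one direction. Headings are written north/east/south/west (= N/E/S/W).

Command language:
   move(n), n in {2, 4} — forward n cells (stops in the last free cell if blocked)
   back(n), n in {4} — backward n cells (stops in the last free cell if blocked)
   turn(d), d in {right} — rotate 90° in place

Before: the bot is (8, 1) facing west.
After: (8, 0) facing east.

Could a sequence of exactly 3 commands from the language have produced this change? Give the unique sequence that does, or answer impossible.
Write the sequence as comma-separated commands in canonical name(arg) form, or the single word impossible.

turn(right), back(4), turn(right)

key: cell and facing (now E) both changed — the 3 commands mix motion and turning
from: (8, 1) facing west
1. turn(right) → (8, 1) facing north
2. back(4) → (8, 0) facing north
3. turn(right) → (8, 0) facing east
no other 3-command option fits: unique.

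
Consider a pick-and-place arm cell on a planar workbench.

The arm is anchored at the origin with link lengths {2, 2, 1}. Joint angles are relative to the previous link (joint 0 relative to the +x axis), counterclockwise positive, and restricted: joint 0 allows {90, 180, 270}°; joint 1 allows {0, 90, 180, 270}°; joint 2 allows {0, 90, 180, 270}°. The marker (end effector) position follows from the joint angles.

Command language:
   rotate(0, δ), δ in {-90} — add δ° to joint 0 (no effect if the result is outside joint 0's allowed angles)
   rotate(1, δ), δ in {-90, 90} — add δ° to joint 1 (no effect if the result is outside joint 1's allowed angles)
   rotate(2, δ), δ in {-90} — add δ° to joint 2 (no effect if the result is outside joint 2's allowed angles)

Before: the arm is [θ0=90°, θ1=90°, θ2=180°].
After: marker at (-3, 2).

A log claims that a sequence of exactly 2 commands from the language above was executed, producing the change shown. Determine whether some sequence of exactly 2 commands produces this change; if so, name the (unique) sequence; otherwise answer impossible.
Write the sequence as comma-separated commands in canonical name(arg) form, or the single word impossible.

rotate(2, -90), rotate(2, -90)

from: [θ0=90°, θ1=90°, θ2=180°]
[1] after rotate(2, -90): [θ0=90°, θ1=90°, θ2=90°]
[2] after rotate(2, -90): [θ0=90°, θ1=90°, θ2=0°]
no rival 2-sequence matches.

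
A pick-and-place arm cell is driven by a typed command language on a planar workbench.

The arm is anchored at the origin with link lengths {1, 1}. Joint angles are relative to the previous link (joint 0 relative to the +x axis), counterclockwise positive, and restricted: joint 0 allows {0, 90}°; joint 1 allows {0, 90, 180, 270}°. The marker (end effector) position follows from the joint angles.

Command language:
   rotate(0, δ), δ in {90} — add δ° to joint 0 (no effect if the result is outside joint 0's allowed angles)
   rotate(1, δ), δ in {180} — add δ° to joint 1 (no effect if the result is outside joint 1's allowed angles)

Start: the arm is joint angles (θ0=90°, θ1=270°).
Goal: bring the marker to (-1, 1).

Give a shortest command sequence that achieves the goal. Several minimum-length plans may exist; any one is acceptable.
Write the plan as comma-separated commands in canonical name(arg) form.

begin: joint angles (θ0=90°, θ1=270°)
[1] after rotate(1, 180): joint angles (θ0=90°, θ1=90°)
nothing shorter than 1 reaches the goal.

rotate(1, 180)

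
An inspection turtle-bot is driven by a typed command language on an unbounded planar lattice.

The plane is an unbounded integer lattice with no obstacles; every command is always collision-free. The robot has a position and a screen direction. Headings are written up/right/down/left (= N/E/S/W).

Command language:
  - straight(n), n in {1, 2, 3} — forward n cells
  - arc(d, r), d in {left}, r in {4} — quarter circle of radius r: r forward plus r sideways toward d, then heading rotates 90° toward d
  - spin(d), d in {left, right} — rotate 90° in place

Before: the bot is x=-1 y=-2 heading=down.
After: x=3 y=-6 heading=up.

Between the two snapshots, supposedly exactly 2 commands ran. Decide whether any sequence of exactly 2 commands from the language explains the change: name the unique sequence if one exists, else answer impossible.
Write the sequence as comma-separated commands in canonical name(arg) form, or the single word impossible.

key: order matters: swapping arc(left, 4) and spin(left) lands elsewhere
begin: x=-1 y=-2 heading=down
[1] after arc(left, 4): x=3 y=-6 heading=right
[2] after spin(left): x=3 y=-6 heading=up
no rival 2-sequence matches.

arc(left, 4), spin(left)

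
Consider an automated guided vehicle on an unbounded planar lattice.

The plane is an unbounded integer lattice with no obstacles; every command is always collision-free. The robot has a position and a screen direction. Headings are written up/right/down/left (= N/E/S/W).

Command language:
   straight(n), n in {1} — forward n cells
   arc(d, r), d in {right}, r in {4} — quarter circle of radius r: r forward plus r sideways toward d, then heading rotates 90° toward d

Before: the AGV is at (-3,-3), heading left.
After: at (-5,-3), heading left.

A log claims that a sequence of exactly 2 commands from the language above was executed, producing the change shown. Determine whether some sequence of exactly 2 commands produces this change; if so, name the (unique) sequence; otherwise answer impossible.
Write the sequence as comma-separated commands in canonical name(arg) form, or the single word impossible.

key: heading stays W — no command in the sequence turns
start: at (-3,-3), heading left
1. straight(1) → at (-4,-3), heading left
2. straight(1) → at (-5,-3), heading left
no other 2-command option fits: unique.

straight(1), straight(1)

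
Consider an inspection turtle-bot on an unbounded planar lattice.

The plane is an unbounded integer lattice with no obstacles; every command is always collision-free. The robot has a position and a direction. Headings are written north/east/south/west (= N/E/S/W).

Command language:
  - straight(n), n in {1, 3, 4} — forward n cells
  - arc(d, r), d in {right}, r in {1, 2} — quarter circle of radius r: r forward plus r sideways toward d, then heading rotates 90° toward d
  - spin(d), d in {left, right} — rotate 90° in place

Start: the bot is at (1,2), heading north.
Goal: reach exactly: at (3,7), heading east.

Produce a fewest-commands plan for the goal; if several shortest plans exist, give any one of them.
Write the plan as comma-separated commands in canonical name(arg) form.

straight(3), arc(right, 2)

t0: at (1,2), heading north
[1] after straight(3): at (1,5), heading north
[2] after arc(right, 2): at (3,7), heading east
shorter routes all fall short; 2 is best.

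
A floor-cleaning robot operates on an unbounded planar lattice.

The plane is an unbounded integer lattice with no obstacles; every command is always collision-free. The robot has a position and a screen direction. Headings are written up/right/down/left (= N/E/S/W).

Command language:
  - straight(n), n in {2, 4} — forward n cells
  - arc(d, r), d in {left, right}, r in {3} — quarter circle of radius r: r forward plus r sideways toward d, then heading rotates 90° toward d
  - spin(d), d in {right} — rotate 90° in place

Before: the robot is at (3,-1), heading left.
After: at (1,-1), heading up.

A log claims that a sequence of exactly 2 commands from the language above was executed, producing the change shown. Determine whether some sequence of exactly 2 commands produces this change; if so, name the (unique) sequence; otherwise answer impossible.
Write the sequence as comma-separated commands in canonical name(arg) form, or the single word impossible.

key: running spin(right) before straight(2) would end elsewhere — order is forced
start: at (3,-1), heading left
t=1 straight(2) ⇒ at (1,-1), heading left
t=2 spin(right) ⇒ at (1,-1), heading up
uniquely the one of 25 2-step routes that fits.

straight(2), spin(right)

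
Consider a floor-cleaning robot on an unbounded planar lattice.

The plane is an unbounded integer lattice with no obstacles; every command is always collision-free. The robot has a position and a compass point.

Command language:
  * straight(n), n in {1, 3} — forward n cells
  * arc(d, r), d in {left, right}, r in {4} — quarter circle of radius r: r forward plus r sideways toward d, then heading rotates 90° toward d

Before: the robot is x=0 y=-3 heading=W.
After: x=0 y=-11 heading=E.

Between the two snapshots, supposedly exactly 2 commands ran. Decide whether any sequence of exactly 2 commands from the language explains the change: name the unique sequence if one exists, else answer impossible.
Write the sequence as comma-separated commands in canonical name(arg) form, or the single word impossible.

key: position moved to (0,-11) AND the heading swung to E — translation plus rotation needed
initial: x=0 y=-3 heading=W
1. arc(left, 4) → x=-4 y=-7 heading=S
2. arc(left, 4) → x=0 y=-11 heading=E
no rival 2-sequence matches.

arc(left, 4), arc(left, 4)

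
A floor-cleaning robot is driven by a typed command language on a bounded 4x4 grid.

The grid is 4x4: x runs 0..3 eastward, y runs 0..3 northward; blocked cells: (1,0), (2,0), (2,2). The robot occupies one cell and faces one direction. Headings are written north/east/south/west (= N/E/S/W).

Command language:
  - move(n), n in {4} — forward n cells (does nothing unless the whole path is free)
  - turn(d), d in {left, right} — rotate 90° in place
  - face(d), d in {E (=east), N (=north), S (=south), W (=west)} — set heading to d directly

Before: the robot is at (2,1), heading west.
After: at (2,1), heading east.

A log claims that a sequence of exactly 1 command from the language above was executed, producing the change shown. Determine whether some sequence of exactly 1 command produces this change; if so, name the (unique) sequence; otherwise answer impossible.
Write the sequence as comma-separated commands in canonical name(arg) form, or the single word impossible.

key: parked at (2,1) the whole time — nothing moves the robot
t0: at (2,1), heading west
[1] after face(E): at (2,1), heading east
uniquely the one of 7 1-step routes that fits.

face(E)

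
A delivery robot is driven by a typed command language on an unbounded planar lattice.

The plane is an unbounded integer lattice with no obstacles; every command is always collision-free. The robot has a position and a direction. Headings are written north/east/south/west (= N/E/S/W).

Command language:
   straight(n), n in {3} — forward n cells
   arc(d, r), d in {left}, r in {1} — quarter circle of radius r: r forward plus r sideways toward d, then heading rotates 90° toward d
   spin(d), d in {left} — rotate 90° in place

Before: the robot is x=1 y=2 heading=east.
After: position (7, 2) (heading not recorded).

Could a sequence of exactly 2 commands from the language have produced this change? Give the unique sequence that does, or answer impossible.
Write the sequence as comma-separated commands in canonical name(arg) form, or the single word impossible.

straight(3), straight(3)

t0: x=1 y=2 heading=east
t=1 straight(3) ⇒ x=4 y=2 heading=east
t=2 straight(3) ⇒ x=7 y=2 heading=east
no other 2-command option fits: unique.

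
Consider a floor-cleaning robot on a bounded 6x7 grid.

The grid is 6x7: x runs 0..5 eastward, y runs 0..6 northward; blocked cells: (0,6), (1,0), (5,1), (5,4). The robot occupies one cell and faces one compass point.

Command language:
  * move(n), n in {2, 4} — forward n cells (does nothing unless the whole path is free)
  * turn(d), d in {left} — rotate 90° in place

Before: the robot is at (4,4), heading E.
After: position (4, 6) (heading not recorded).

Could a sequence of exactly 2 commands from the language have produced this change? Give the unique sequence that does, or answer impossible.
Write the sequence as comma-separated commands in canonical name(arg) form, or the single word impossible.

turn(left), move(2)

key: order matters: swapping turn(left) and move(2) lands elsewhere
from: at (4,4), heading E
step 1 (turn(left)): at (4,4), heading N
step 2 (move(2)): at (4,6), heading N
all 9 alternatives checked — unique.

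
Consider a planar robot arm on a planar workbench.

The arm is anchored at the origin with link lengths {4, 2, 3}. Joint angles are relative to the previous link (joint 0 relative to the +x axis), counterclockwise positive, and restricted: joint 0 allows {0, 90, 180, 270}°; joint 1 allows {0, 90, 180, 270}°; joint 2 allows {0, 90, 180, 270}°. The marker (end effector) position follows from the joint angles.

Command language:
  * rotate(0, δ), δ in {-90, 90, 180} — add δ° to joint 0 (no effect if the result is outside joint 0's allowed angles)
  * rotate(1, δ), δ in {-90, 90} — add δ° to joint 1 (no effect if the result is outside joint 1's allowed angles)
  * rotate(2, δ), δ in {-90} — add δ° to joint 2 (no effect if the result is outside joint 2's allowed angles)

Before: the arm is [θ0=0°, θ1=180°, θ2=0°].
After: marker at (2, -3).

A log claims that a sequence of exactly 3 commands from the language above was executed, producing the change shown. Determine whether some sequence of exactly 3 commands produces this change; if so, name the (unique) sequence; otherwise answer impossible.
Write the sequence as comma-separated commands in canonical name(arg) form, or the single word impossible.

initial: [θ0=0°, θ1=180°, θ2=0°]
1. rotate(2, -90) → [θ0=0°, θ1=180°, θ2=270°]
2. rotate(2, -90) → [θ0=0°, θ1=180°, θ2=180°]
3. rotate(2, -90) → [θ0=0°, θ1=180°, θ2=90°]
all 216 alternatives checked — unique.

rotate(2, -90), rotate(2, -90), rotate(2, -90)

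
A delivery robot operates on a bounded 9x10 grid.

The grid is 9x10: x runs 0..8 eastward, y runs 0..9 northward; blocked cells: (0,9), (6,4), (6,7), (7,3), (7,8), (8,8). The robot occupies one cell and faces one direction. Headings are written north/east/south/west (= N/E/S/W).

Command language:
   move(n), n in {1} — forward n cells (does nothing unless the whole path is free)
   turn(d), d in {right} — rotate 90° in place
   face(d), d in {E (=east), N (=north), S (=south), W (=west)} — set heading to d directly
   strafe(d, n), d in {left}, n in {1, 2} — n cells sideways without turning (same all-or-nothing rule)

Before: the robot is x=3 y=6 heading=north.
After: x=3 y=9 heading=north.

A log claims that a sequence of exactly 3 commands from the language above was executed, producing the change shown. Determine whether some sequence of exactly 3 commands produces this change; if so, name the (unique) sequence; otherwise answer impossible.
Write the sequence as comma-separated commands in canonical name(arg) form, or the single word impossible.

move(1), move(1), move(1)

key: still facing N at the end — nothing in the sequence rotates
start: x=3 y=6 heading=north
t=1 move(1) ⇒ x=3 y=7 heading=north
t=2 move(1) ⇒ x=3 y=8 heading=north
t=3 move(1) ⇒ x=3 y=9 heading=north
no rival 3-sequence matches.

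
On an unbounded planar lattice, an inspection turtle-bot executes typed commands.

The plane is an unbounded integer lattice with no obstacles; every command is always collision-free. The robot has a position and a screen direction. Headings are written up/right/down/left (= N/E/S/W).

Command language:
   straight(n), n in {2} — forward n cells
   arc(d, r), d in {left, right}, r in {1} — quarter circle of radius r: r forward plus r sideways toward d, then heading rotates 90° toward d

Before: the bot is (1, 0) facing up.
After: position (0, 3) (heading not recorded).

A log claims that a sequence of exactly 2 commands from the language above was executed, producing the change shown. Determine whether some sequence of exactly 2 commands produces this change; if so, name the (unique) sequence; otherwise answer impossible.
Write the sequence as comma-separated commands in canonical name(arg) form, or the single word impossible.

straight(2), arc(left, 1)

key: order matters: swapping straight(2) and arc(left, 1) lands elsewhere
initial: (1, 0) facing up
t=1 straight(2) ⇒ (1, 2) facing up
t=2 arc(left, 1) ⇒ (0, 3) facing left
no rival 2-sequence matches.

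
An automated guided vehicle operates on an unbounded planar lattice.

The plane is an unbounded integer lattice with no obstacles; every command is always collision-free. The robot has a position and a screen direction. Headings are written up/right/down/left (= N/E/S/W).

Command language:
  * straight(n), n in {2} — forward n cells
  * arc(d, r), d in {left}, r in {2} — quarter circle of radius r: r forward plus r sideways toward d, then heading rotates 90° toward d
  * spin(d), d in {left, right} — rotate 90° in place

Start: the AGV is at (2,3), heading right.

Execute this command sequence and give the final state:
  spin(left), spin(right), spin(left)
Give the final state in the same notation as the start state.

at (2,3), heading up

start: at (2,3), heading right
step 1 (spin(left)): at (2,3), heading up
step 2 (spin(right)): at (2,3), heading right
step 3 (spin(left)): at (2,3), heading up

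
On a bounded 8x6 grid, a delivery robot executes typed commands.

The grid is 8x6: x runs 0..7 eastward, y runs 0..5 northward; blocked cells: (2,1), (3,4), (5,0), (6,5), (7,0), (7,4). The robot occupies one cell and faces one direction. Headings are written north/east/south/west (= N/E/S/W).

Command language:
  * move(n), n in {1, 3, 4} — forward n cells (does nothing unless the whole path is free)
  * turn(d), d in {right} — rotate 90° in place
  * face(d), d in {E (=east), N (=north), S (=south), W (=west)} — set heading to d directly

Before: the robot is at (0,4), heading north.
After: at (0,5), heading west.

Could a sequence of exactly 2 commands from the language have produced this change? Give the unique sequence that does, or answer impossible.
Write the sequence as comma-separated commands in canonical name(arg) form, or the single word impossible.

key: running face(W) before move(1) would end elsewhere — order is forced
start: at (0,4), heading north
1. move(1) → at (0,5), heading north
2. face(W) → at (0,5), heading west
no other 2-command option fits: unique.

move(1), face(W)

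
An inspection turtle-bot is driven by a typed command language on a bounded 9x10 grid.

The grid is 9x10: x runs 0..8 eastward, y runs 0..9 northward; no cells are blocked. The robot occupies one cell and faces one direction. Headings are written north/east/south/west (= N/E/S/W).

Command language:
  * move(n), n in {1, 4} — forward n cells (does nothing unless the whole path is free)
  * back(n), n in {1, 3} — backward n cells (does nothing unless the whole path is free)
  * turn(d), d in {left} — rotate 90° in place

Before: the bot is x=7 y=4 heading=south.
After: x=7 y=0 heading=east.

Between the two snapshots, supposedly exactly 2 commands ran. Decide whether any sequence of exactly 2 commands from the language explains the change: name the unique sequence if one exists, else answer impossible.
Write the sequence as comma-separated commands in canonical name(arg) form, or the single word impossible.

key: running turn(left) before move(4) would end elsewhere — order is forced
from: x=7 y=4 heading=south
1. move(4) → x=7 y=0 heading=south
2. turn(left) → x=7 y=0 heading=east
uniquely the one of 25 2-step routes that fits.

move(4), turn(left)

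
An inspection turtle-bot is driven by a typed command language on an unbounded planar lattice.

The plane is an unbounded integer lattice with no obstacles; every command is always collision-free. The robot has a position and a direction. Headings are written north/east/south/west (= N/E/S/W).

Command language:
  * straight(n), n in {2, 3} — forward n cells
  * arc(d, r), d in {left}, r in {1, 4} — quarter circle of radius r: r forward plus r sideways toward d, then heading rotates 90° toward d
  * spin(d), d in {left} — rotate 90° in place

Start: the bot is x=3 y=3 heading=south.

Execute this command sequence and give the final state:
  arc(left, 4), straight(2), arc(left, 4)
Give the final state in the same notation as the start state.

x=13 y=3 heading=north

from: x=3 y=3 heading=south
step 1 (arc(left, 4)): x=7 y=-1 heading=east
step 2 (straight(2)): x=9 y=-1 heading=east
step 3 (arc(left, 4)): x=13 y=3 heading=north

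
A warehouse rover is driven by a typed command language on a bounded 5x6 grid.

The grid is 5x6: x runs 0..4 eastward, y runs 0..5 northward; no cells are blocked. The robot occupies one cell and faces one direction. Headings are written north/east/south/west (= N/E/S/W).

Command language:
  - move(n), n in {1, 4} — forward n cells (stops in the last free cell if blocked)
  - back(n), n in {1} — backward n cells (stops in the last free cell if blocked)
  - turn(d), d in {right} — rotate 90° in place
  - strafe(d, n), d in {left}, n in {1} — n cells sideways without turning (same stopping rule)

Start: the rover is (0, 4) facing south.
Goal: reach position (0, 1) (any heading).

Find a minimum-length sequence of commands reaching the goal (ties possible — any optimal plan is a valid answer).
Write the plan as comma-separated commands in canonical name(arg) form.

back(1), move(4)

from: (0, 4) facing south
1. back(1) → (0, 5) facing south
2. move(4) → (0, 1) facing south
no 1-step plan works, so 2 is optimal.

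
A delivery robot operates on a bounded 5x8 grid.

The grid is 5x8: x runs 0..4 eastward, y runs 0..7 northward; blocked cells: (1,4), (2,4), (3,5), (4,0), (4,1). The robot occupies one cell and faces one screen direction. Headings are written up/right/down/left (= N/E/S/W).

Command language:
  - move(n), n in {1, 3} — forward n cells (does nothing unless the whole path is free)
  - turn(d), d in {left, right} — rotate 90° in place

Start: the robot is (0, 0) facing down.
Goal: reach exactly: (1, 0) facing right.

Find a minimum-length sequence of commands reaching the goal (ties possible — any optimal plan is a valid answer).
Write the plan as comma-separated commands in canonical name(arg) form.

turn(left), move(1)

begin: (0, 0) facing down
[1] after turn(left): (0, 0) facing right
[2] after move(1): (1, 0) facing right
minimal: 2 command(s), checked below 2.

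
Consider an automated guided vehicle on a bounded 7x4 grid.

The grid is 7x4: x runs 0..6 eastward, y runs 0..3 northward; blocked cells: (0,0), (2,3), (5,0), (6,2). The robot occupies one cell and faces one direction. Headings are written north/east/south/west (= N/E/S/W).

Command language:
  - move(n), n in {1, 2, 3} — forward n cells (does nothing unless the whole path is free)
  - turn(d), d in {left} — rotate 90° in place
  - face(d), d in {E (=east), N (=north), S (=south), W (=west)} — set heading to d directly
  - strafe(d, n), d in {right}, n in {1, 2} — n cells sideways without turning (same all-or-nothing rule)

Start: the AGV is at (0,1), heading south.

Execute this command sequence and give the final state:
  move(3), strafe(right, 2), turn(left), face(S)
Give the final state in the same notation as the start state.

t0: at (0,1), heading south
1. move(3) → at (0,1), heading south
2. strafe(right, 2) → at (0,1), heading south
3. turn(left) → at (0,1), heading east
4. face(S) → at (0,1), heading south

at (0,1), heading south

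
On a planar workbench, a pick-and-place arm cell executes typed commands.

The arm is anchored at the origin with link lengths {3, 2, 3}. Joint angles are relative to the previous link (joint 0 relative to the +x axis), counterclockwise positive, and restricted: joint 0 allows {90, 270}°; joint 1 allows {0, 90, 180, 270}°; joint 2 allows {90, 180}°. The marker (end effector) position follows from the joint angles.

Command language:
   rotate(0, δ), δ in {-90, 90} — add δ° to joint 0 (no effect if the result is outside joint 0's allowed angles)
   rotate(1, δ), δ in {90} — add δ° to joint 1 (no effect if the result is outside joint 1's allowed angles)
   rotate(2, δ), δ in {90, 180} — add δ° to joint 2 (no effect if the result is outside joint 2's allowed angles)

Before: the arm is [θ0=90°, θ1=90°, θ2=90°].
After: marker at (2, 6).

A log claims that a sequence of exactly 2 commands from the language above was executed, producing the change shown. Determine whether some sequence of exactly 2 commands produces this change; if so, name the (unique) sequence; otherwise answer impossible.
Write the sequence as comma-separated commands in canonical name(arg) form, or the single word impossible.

start: [θ0=90°, θ1=90°, θ2=90°]
step 1 (rotate(1, 90)): [θ0=90°, θ1=180°, θ2=90°]
step 2 (rotate(1, 90)): [θ0=90°, θ1=270°, θ2=90°]
all 25 alternatives checked — unique.

rotate(1, 90), rotate(1, 90)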